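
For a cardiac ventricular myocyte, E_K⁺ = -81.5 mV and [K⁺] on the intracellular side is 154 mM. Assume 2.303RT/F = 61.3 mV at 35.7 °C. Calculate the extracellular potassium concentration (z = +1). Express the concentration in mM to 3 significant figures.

Nernst: E = (61.3/1) · log₁₀([out]/[in]), so log₁₀([out]/[in]) = -81.5 × 1 / 61.3 = -1.3295.
[out]/[in] = 10^(-1.3295) = 0.04682.
[out] = 0.04682 × 154 = 7.211 mM.

7.21 mM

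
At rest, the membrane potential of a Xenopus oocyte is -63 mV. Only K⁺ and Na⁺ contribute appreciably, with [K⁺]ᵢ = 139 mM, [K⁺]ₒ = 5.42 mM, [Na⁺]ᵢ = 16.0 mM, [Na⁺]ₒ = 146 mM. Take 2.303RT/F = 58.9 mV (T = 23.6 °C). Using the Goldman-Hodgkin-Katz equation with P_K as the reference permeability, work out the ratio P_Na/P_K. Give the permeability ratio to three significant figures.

0.0444

Let α = P_Na/P_K. GHK: Vm = 58.9·log₁₀[(Kₒ + α·Naₒ)/(Kᵢ + α·Naᵢ)].
10^(Vm/58.9) = 10^(-63.0/58.9) = 0.08519
So 0.08519·(Kᵢ + α·Naᵢ) = Kₒ + α·Naₒ → α = (0.08519·139.0 − 5.42) / (146.0 − 0.08519·16.0)
α = (11.84 − 5.42) / (146.0 − 1.363) = 6.421/144.6 = 0.0444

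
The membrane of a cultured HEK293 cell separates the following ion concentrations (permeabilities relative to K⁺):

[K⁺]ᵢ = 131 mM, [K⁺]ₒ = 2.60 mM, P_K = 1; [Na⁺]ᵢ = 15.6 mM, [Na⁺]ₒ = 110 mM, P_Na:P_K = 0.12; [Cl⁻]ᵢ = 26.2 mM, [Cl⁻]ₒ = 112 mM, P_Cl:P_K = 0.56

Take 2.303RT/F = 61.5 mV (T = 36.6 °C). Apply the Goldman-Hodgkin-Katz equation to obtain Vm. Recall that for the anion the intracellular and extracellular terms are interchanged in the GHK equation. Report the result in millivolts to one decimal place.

Vm = 61.5 · log₁₀[(Σ P·[cation]ₒ + Σ P·[anion]ᵢ) / (Σ P·[cation]ᵢ + Σ P·[anion]ₒ)]
Numerator = 1×2.60 + 0.12×110 + 0.56×26.2 = 30.47
Denominator = 1×131 + 0.12×15.6 + 0.56×112 = 195.6
Vm = 61.5 · log₁₀(0.15579) = 61.5 × (-0.8075) = -49.66 mV

-49.7 mV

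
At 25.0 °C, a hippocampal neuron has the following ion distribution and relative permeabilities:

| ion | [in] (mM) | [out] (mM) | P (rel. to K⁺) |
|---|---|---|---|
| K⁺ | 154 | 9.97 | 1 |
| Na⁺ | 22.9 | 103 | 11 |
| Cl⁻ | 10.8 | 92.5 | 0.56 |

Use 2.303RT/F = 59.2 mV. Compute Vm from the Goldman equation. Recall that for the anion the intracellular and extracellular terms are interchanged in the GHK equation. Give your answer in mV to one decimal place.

23.7 mV

Vm = 59.2 · log₁₀[(Σ P·[cation]ₒ + Σ P·[anion]ᵢ) / (Σ P·[cation]ᵢ + Σ P·[anion]ₒ)]
Numerator = 1×9.97 + 11×103 + 0.56×10.8 = 1149
Denominator = 1×154 + 11×22.9 + 0.56×92.5 = 457.7
Vm = 59.2 · log₁₀(2.5104) = 59.2 × (0.3997) = 23.66 mV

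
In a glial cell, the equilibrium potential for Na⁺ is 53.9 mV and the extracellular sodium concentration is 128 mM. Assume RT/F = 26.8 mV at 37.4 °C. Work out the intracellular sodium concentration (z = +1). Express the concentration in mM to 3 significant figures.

17.1 mM

Nernst: E = (26.8/1) · ln([out]/[in]), so ln([out]/[in]) = 53.9 × 1 / 26.8 = 2.0112.
[out]/[in] = e^(2.0112) = 7.472.
[in] = 128 / 7.472 = 17.13 mM.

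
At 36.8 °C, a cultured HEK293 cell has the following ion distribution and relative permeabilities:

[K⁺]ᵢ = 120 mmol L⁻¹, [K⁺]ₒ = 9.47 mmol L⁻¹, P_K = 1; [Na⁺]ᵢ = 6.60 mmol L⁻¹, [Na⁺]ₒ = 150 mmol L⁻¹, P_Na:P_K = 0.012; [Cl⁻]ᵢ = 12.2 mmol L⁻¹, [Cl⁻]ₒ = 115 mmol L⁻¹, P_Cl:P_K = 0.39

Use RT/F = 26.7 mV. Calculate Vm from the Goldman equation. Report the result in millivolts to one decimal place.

Vm = 26.7 · ln[(Σ P·[cation]ₒ + Σ P·[anion]ᵢ) / (Σ P·[cation]ᵢ + Σ P·[anion]ₒ)]
Numerator = 1×9.47 + 0.012×150 + 0.39×12.2 = 16.03
Denominator = 1×120 + 0.012×6.60 + 0.39×115 = 164.9
Vm = 26.7 · ln(0.097181) = 26.7 × (-2.3312) = -62.24 mV

-62.2 mV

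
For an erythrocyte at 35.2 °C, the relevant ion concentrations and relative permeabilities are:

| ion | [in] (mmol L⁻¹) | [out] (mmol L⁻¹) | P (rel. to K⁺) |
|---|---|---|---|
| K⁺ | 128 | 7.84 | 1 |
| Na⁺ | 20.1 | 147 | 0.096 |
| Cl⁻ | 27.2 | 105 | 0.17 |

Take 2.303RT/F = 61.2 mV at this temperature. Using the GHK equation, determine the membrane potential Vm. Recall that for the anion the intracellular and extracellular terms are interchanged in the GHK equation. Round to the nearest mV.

Vm = 61.2 · log₁₀[(Σ P·[cation]ₒ + Σ P·[anion]ᵢ) / (Σ P·[cation]ᵢ + Σ P·[anion]ₒ)]
Numerator = 1×7.84 + 0.096×147 + 0.17×27.2 = 26.58
Denominator = 1×128 + 0.096×20.1 + 0.17×105 = 147.8
Vm = 61.2 · log₁₀(0.17984) = 61.2 × (-0.7451) = -45.60 mV

-46 mV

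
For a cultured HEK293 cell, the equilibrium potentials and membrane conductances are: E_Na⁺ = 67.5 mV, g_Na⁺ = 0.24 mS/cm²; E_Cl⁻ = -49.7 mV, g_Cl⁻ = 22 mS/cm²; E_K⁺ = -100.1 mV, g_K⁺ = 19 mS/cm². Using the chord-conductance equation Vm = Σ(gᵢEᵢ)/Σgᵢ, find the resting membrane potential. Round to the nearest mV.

-72 mV

Σ gᵢEᵢ = 0.24·(67.5) + 22·(-49.7) + 19·(-100.1) = -2979.10
Σ gᵢ = 0.24 + 22 + 19 = 41.24
Vm = -2979.10 / 41.24 = -72.24 mV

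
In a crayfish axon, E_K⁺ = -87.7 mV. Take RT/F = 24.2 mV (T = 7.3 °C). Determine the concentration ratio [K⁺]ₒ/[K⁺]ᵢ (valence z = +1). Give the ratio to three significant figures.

ln([out]/[in]) = E·z/(24.2) = -87.7 × 1 / 24.2 = -3.6240
[out]/[in] = e^(-3.6240) = 0.02668

0.0267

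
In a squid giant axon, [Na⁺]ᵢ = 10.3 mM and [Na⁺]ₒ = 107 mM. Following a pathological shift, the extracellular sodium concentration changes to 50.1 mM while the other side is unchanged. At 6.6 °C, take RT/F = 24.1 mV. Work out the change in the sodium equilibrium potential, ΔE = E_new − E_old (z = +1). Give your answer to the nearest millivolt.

E_old = (24.1/1)·ln(107/10.3) = 56.41 mV
E_new = (24.1/1)·ln(50.1/10.3) = 38.12 mV
ΔE = 38.12 − (56.41) = -18.29 mV

-18 mV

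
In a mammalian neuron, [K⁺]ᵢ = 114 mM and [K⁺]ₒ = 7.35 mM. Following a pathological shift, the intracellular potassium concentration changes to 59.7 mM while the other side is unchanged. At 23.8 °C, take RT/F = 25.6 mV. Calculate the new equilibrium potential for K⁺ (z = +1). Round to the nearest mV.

After the shift: [K⁺]_out = 7.35, [K⁺]_in = 59.7 mM.
E_new = (25.6/1)·ln(7.35/59.7) = 25.60 · (-2.0946) = -53.62 mV

-54 mV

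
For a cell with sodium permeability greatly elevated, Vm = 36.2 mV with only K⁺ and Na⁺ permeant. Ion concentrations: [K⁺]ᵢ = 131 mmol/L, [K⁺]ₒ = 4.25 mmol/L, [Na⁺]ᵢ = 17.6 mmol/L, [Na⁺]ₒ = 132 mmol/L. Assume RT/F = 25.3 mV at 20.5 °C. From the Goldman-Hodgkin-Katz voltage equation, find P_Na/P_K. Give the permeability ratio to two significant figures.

9.3

Let α = P_Na/P_K. GHK: Vm = 25.3·ln[(Kₒ + α·Naₒ)/(Kᵢ + α·Naᵢ)].
e^(Vm/25.3) = e^(36.2/25.3) = 4.1822
So 4.1822·(Kᵢ + α·Naᵢ) = Kₒ + α·Naₒ → α = (4.1822·131.0 − 4.25) / (132.0 − 4.1822·17.6)
α = (547.9 − 4.25) / (132.0 − 73.61) = 543.6/58.39 = 9.309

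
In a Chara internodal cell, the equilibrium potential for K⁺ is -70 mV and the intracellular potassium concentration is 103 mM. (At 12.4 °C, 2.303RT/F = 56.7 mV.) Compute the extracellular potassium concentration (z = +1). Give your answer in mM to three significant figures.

6.00 mM

Nernst: E = (56.7/1) · log₁₀([out]/[in]), so log₁₀([out]/[in]) = -70.0 × 1 / 56.7 = -1.2346.
[out]/[in] = 10^(-1.2346) = 0.05827.
[out] = 0.05827 × 103 = 6.002 mM.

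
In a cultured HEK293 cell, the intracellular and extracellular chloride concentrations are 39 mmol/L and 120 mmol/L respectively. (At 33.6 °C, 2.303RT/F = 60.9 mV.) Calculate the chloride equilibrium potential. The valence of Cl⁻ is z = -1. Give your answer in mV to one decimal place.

E = (60.9/z) · log₁₀([Cl⁻]_out/[Cl⁻]_in) with z = -1.
For an anion, dividing by z = -1 reverses the sign.
= (60.9/-1) · log₁₀(120/39) = -60.90 · log₁₀(3.077)
= -60.90 · (0.4881) = -29.73 mV

-29.7 mV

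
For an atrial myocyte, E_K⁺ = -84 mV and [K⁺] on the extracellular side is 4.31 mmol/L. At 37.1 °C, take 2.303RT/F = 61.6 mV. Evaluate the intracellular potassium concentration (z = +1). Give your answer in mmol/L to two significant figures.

100 mmol/L

Nernst: E = (61.6/1) · log₁₀([out]/[in]), so log₁₀([out]/[in]) = -84.0 × 1 / 61.6 = -1.3636.
[out]/[in] = 10^(-1.3636) = 0.04329.
[in] = 4.31 / 0.04329 = 99.57 mmol/L.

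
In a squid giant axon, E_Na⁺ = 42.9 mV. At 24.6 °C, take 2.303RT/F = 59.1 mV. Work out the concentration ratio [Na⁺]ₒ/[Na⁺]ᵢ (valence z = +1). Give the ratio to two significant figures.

log₁₀([out]/[in]) = E·z/(59.1) = 42.9 × 1 / 59.1 = 0.7259
[out]/[in] = 10^(0.7259) = 5.32

5.3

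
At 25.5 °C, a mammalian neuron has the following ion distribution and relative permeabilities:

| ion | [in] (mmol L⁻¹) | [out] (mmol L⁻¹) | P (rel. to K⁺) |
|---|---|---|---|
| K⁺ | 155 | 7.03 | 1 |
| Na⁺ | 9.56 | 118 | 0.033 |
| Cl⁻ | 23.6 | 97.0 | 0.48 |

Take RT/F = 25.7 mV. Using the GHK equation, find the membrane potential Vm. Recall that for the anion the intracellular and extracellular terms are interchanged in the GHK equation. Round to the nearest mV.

-57 mV

Vm = 25.7 · ln[(Σ P·[cation]ₒ + Σ P·[anion]ᵢ) / (Σ P·[cation]ᵢ + Σ P·[anion]ₒ)]
Numerator = 1×7.03 + 0.033×118 + 0.48×23.6 = 22.25
Denominator = 1×155 + 0.033×9.56 + 0.48×97.0 = 201.9
Vm = 25.7 · ln(0.11023) = 25.7 × (-2.2052) = -56.67 mV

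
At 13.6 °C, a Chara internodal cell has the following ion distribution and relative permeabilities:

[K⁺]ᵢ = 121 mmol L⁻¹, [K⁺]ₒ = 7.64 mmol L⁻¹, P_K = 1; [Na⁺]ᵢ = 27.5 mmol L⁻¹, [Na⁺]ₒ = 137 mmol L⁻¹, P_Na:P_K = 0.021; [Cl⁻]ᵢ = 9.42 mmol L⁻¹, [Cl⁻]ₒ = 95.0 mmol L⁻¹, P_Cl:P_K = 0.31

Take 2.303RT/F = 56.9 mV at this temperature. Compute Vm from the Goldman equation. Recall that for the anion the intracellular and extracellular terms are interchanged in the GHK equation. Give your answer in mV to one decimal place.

Vm = 56.9 · log₁₀[(Σ P·[cation]ₒ + Σ P·[anion]ᵢ) / (Σ P·[cation]ᵢ + Σ P·[anion]ₒ)]
Numerator = 1×7.64 + 0.021×137 + 0.31×9.42 = 13.44
Denominator = 1×121 + 0.021×27.5 + 0.31×95.0 = 151
Vm = 56.9 · log₁₀(0.088972) = 56.9 × (-1.0507) = -59.79 mV

-59.8 mV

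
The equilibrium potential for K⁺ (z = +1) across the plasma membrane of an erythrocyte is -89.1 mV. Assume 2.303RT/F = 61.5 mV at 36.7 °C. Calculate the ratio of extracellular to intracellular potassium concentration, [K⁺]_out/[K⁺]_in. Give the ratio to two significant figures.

log₁₀([out]/[in]) = E·z/(61.5) = -89.1 × 1 / 61.5 = -1.4488
[out]/[in] = 10^(-1.4488) = 0.03558

0.036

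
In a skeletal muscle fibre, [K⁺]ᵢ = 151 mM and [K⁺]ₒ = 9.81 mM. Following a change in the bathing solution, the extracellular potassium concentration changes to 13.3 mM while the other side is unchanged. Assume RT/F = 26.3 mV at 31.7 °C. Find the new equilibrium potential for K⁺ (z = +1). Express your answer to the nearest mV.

After the shift: [K⁺]_out = 13.3, [K⁺]_in = 151 mM.
E_new = (26.3/1)·ln(13.3/151) = 26.30 · (-2.4295) = -63.90 mV

-64 mV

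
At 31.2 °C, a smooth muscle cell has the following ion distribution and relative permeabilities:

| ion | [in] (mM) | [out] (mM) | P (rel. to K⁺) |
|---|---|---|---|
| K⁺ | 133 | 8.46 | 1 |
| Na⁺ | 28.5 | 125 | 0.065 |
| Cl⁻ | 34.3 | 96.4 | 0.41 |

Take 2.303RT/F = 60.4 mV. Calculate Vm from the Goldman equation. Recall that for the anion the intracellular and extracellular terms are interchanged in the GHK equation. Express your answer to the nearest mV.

Vm = 60.4 · log₁₀[(Σ P·[cation]ₒ + Σ P·[anion]ᵢ) / (Σ P·[cation]ᵢ + Σ P·[anion]ₒ)]
Numerator = 1×8.46 + 0.065×125 + 0.41×34.3 = 30.65
Denominator = 1×133 + 0.065×28.5 + 0.41×96.4 = 174.4
Vm = 60.4 · log₁₀(0.17576) = 60.4 × (-0.7551) = -45.61 mV

-46 mV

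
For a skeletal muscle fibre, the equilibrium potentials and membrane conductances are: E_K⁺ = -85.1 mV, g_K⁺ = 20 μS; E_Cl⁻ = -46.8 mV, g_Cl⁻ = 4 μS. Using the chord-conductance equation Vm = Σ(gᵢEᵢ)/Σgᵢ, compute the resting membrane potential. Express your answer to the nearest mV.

Σ gᵢEᵢ = 20·(-85.1) + 4·(-46.8) = -1889.20
Σ gᵢ = 20 + 4 = 24
Vm = -1889.20 / 24 = -78.72 mV

-79 mV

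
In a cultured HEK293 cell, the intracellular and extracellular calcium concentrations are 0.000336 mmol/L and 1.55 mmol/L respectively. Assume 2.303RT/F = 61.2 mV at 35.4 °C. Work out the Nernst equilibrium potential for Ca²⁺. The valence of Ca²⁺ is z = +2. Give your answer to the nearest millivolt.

112 mV

E = (61.2/z) · log₁₀([Ca²⁺]_out/[Ca²⁺]_in) with z = +2.
= (61.2/2) · log₁₀(1.55/0.000336) = 30.60 · log₁₀(4613)
= 30.60 · (3.6640) = 112.12 mV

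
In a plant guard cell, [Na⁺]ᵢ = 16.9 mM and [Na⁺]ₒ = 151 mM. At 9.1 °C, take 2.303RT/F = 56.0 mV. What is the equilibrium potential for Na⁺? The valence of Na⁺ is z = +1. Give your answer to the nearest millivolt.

E = (56.0/z) · log₁₀([Na⁺]_out/[Na⁺]_in) with z = +1.
= (56.0/1) · log₁₀(151/16.9) = 56.00 · log₁₀(8.935)
= 56.00 · (0.9511) = 53.26 mV

53 mV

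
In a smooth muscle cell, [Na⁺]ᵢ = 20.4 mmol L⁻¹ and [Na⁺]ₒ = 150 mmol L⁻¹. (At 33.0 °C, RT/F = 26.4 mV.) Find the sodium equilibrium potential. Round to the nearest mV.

E = (26.4/z) · ln([Na⁺]_out/[Na⁺]_in) with z = +1.
= (26.4/1) · ln(150/20.4) = 26.40 · ln(7.353)
= 26.40 · (1.9951) = 52.67 mV

53 mV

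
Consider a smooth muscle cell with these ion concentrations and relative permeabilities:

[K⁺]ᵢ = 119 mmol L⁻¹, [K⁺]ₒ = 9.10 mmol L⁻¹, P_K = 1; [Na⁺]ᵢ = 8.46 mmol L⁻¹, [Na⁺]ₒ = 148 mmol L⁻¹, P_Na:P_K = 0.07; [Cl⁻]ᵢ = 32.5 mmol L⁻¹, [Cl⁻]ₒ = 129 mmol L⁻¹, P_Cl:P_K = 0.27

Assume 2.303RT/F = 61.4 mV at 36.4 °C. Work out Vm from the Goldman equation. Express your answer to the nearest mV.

-45 mV

Vm = 61.4 · log₁₀[(Σ P·[cation]ₒ + Σ P·[anion]ᵢ) / (Σ P·[cation]ᵢ + Σ P·[anion]ₒ)]
Numerator = 1×9.10 + 0.07×148 + 0.27×32.5 = 28.23
Denominator = 1×119 + 0.07×8.46 + 0.27×129 = 154.4
Vm = 61.4 · log₁₀(0.18284) = 61.4 × (-0.7379) = -45.31 mV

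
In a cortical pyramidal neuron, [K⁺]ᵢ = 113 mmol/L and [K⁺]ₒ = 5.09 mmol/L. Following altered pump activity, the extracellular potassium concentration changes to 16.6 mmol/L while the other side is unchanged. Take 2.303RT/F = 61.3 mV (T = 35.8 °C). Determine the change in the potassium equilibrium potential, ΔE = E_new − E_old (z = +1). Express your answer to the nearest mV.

31 mV

E_old = (61.3/1)·log₁₀(5.09/113) = -82.53 mV
E_new = (61.3/1)·log₁₀(16.6/113) = -51.06 mV
ΔE = -51.06 − (-82.53) = 31.47 mV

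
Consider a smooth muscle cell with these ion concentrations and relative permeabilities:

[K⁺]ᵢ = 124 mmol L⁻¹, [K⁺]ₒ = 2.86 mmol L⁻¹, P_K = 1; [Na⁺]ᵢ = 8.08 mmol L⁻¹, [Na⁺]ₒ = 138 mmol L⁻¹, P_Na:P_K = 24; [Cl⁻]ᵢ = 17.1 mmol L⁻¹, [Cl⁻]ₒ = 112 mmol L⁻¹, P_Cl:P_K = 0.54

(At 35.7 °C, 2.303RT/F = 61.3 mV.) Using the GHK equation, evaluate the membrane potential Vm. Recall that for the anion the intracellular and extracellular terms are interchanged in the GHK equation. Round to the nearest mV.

Vm = 61.3 · log₁₀[(Σ P·[cation]ₒ + Σ P·[anion]ᵢ) / (Σ P·[cation]ᵢ + Σ P·[anion]ₒ)]
Numerator = 1×2.86 + 24×138 + 0.54×17.1 = 3324
Denominator = 1×124 + 24×8.08 + 0.54×112 = 378.4
Vm = 61.3 · log₁₀(8.7846) = 61.3 × (0.9437) = 57.85 mV

58 mV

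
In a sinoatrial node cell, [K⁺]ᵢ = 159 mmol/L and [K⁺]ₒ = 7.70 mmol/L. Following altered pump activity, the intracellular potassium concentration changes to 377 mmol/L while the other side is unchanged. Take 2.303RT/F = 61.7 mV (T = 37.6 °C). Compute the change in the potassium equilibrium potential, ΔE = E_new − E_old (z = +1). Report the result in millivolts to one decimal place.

E_old = (61.7/1)·log₁₀(7.70/159) = -81.13 mV
E_new = (61.7/1)·log₁₀(7.70/377) = -104.26 mV
ΔE = -104.26 − (-81.13) = -23.13 mV

-23.1 mV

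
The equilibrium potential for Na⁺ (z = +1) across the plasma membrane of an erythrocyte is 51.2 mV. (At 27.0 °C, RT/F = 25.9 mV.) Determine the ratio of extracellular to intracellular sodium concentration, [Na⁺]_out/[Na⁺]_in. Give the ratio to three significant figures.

ln([out]/[in]) = E·z/(25.9) = 51.2 × 1 / 25.9 = 1.9768
[out]/[in] = e^(1.9768) = 7.22

7.22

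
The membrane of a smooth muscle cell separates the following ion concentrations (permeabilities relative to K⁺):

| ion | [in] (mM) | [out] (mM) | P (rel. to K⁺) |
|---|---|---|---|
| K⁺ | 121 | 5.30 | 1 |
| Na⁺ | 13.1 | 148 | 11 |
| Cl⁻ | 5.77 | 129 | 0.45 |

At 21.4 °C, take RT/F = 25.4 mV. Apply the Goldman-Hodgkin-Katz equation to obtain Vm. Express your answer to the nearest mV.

41 mV

Vm = 25.4 · ln[(Σ P·[cation]ₒ + Σ P·[anion]ᵢ) / (Σ P·[cation]ᵢ + Σ P·[anion]ₒ)]
Numerator = 1×5.30 + 11×148 + 0.45×5.77 = 1636
Denominator = 1×121 + 11×13.1 + 0.45×129 = 323.2
Vm = 25.4 · ln(5.0623) = 25.4 × (1.6218) = 41.19 mV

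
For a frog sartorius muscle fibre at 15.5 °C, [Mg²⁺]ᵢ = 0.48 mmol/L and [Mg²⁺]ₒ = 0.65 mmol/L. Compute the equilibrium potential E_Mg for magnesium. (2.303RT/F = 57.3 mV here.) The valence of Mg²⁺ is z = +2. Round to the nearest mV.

E = (57.3/z) · log₁₀([Mg²⁺]_out/[Mg²⁺]_in) with z = +2.
= (57.3/2) · log₁₀(0.65/0.48) = 28.65 · log₁₀(1.354)
= 28.65 · (0.1317) = 3.77 mV

4 mV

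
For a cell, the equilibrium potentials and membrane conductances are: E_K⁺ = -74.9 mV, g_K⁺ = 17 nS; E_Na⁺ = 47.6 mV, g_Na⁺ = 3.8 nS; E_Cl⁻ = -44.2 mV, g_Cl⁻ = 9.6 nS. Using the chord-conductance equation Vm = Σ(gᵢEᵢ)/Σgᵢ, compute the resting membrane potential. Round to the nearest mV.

-50 mV

Σ gᵢEᵢ = 17·(-74.9) + 3.8·(47.6) + 9.6·(-44.2) = -1516.74
Σ gᵢ = 17 + 3.8 + 9.6 = 30.4
Vm = -1516.74 / 30.4 = -49.89 mV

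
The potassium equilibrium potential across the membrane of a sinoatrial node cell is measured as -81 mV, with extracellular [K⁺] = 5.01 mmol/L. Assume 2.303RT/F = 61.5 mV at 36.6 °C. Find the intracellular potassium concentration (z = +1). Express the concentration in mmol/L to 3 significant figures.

Nernst: E = (61.5/1) · log₁₀([out]/[in]), so log₁₀([out]/[in]) = -81.0 × 1 / 61.5 = -1.3171.
[out]/[in] = 10^(-1.3171) = 0.04819.
[in] = 5.01 / 0.04819 = 104 mmol/L.

104 mmol/L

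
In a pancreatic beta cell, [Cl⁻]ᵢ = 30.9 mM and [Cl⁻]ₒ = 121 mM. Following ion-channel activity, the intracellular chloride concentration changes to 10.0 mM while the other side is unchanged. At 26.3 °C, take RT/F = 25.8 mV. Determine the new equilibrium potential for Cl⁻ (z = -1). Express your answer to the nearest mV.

After the shift: [Cl⁻]_out = 121, [Cl⁻]_in = 10.0 mM.
E_new = (25.8/-1)·ln(121/10.0) = -25.80 · (2.4932) = -64.32 mV

-64 mV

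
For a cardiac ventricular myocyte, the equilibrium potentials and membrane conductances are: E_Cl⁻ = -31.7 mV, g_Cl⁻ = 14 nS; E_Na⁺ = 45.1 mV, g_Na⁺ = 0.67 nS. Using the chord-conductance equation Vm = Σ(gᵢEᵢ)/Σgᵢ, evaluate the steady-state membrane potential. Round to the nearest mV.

Σ gᵢEᵢ = 14·(-31.7) + 0.67·(45.1) = -413.58
Σ gᵢ = 14 + 0.67 = 14.67
Vm = -413.58 / 14.67 = -28.19 mV

-28 mV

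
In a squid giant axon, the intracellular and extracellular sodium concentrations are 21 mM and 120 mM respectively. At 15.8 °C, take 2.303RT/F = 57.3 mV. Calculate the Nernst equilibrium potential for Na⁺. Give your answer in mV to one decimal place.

43.4 mV

E = (57.3/z) · log₁₀([Na⁺]_out/[Na⁺]_in) with z = +1.
= (57.3/1) · log₁₀(120/21) = 57.30 · log₁₀(5.714)
= 57.30 · (0.7570) = 43.37 mV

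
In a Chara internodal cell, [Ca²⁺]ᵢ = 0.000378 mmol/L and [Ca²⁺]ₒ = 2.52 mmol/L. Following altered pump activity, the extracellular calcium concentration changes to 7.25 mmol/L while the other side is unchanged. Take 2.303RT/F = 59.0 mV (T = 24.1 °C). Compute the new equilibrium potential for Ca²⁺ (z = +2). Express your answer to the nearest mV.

After the shift: [Ca²⁺]_out = 7.25, [Ca²⁺]_in = 0.000378 mmol/L.
E_new = (59.0/2)·log₁₀(7.25/0.000378) = 29.50 · (4.2828) = 126.34 mV

126 mV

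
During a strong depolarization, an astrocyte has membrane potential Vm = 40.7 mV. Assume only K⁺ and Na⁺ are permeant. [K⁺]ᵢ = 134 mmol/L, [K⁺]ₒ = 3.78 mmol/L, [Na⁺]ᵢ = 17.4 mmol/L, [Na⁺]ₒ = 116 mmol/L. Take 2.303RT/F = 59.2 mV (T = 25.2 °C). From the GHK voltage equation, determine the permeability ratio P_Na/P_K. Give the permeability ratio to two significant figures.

Let α = P_Na/P_K. GHK: Vm = 59.2·log₁₀[(Kₒ + α·Naₒ)/(Kᵢ + α·Naᵢ)].
10^(Vm/59.2) = 10^(40.7/59.2) = 4.8697
So 4.8697·(Kᵢ + α·Naᵢ) = Kₒ + α·Naₒ → α = (4.8697·134.0 − 3.78) / (116.0 − 4.8697·17.4)
α = (652.5 − 3.78) / (116.0 − 84.73) = 648.8/31.27 = 20.75

21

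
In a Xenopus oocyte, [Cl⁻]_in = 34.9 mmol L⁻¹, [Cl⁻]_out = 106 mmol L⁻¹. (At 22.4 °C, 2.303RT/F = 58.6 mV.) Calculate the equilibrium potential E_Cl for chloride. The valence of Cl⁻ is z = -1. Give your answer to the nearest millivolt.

E = (58.6/z) · log₁₀([Cl⁻]_out/[Cl⁻]_in) with z = -1.
For an anion, dividing by z = -1 reverses the sign.
= (58.6/-1) · log₁₀(106/34.9) = -58.60 · log₁₀(3.037)
= -58.60 · (0.4825) = -28.27 mV

-28 mV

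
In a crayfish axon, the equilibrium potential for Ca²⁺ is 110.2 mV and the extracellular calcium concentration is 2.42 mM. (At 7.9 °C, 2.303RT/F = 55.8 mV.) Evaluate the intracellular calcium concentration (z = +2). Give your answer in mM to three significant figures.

0.000272 mM

Nernst: E = (55.8/2) · log₁₀([out]/[in]), so log₁₀([out]/[in]) = 110.2 × 2 / 55.8 = 3.9498.
[out]/[in] = 10^(3.9498) = 8909.
[in] = 2.42 / 8909 = 0.0002716 mM.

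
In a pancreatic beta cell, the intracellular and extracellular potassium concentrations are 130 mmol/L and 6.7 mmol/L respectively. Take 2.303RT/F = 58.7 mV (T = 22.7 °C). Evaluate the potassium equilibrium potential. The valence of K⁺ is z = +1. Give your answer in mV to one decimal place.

E = (58.7/z) · log₁₀([K⁺]_out/[K⁺]_in) with z = +1.
= (58.7/1) · log₁₀(6.7/130) = 58.70 · log₁₀(0.05154)
= 58.70 · (-1.2879) = -75.60 mV

-75.6 mV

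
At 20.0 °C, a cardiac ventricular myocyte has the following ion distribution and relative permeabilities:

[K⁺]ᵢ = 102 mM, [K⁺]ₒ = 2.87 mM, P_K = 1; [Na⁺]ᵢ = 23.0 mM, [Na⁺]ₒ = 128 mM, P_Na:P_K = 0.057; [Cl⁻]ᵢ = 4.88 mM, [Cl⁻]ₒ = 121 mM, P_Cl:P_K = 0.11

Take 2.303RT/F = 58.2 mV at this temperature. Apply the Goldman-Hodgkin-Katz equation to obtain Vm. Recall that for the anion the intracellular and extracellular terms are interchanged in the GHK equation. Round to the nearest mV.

Vm = 58.2 · log₁₀[(Σ P·[cation]ₒ + Σ P·[anion]ᵢ) / (Σ P·[cation]ᵢ + Σ P·[anion]ₒ)]
Numerator = 1×2.87 + 0.057×128 + 0.11×4.88 = 10.7
Denominator = 1×102 + 0.057×23.0 + 0.11×121 = 116.6
Vm = 58.2 · log₁₀(0.091774) = 58.2 × (-1.0373) = -60.37 mV

-60 mV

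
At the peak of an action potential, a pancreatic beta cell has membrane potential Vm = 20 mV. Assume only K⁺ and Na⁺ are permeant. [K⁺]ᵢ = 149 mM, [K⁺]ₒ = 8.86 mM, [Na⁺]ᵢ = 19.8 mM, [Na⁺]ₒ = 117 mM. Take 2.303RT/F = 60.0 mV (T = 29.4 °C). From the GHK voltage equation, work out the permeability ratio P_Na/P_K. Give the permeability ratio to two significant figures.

Let α = P_Na/P_K. GHK: Vm = 60.0·log₁₀[(Kₒ + α·Naₒ)/(Kᵢ + α·Naᵢ)].
10^(Vm/60.0) = 10^(20.0/60.0) = 2.1544
So 2.1544·(Kᵢ + α·Naᵢ) = Kₒ + α·Naₒ → α = (2.1544·149.0 − 8.86) / (117.0 − 2.1544·19.8)
α = (321 − 8.86) / (117.0 − 42.66) = 312.2/74.34 = 4.199

4.2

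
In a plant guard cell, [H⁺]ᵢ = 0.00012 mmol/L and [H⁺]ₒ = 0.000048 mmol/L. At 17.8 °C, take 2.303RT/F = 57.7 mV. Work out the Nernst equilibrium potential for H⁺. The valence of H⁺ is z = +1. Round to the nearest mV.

-23 mV

E = (57.7/z) · log₁₀([H⁺]_out/[H⁺]_in) with z = +1.
= (57.7/1) · log₁₀(0.000048/0.00012) = 57.70 · log₁₀(0.4)
= 57.70 · (-0.3979) = -22.96 mV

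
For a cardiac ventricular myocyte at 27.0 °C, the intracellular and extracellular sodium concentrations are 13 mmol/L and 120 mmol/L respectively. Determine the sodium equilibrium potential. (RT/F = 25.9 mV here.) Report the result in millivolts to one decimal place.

E = (25.9/z) · ln([Na⁺]_out/[Na⁺]_in) with z = +1.
= (25.9/1) · ln(120/13) = 25.90 · ln(9.231)
= 25.90 · (2.2225) = 57.56 mV

57.6 mV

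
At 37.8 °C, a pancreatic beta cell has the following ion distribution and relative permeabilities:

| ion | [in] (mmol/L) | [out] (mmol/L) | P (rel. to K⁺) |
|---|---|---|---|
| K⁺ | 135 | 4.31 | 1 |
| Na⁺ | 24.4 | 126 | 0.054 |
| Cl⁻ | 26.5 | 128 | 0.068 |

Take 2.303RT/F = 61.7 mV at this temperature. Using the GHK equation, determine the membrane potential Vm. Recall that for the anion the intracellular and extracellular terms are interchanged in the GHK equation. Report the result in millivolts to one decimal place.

-64.8 mV

Vm = 61.7 · log₁₀[(Σ P·[cation]ₒ + Σ P·[anion]ᵢ) / (Σ P·[cation]ᵢ + Σ P·[anion]ₒ)]
Numerator = 1×4.31 + 0.054×126 + 0.068×26.5 = 12.92
Denominator = 1×135 + 0.054×24.4 + 0.068×128 = 145
Vm = 61.7 · log₁₀(0.089063) = 61.7 × (-1.0503) = -64.80 mV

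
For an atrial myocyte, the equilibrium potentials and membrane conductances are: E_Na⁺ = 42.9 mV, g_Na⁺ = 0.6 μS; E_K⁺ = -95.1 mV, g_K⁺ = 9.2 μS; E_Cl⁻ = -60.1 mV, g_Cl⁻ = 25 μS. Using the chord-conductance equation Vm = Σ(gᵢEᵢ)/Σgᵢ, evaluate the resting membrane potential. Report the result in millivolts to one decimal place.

Σ gᵢEᵢ = 0.6·(42.9) + 9.2·(-95.1) + 25·(-60.1) = -2351.68
Σ gᵢ = 0.6 + 9.2 + 25 = 34.8
Vm = -2351.68 / 34.8 = -67.58 mV

-67.6 mV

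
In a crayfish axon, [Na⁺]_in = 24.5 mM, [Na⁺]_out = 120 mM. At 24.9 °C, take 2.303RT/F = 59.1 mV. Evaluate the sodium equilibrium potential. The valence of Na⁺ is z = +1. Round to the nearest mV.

41 mV

E = (59.1/z) · log₁₀([Na⁺]_out/[Na⁺]_in) with z = +1.
= (59.1/1) · log₁₀(120/24.5) = 59.10 · log₁₀(4.898)
= 59.10 · (0.6900) = 40.78 mV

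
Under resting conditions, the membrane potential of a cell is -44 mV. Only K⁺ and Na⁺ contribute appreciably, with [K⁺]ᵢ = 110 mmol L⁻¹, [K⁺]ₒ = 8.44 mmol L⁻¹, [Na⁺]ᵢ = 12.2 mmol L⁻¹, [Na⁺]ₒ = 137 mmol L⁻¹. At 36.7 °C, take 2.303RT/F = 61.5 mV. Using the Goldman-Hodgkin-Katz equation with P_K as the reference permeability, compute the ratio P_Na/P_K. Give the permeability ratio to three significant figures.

0.0946

Let α = P_Na/P_K. GHK: Vm = 61.5·log₁₀[(Kₒ + α·Naₒ)/(Kᵢ + α·Naᵢ)].
10^(Vm/61.5) = 10^(-44.0/61.5) = 0.19255
So 0.19255·(Kᵢ + α·Naᵢ) = Kₒ + α·Naₒ → α = (0.19255·110.0 − 8.44) / (137.0 − 0.19255·12.2)
α = (21.18 − 8.44) / (137.0 − 2.349) = 12.74/134.7 = 0.09462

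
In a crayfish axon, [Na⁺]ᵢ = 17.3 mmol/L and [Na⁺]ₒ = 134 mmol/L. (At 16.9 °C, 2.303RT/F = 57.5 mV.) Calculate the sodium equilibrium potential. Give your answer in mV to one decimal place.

51.1 mV

E = (57.5/z) · log₁₀([Na⁺]_out/[Na⁺]_in) with z = +1.
= (57.5/1) · log₁₀(134/17.3) = 57.50 · log₁₀(7.746)
= 57.50 · (0.8891) = 51.12 mV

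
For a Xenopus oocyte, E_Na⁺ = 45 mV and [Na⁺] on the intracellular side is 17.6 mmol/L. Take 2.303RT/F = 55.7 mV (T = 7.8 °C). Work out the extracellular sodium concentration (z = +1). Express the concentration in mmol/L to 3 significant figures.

Nernst: E = (55.7/1) · log₁₀([out]/[in]), so log₁₀([out]/[in]) = 45.0 × 1 / 55.7 = 0.8079.
[out]/[in] = 10^(0.8079) = 6.425.
[out] = 6.425 × 17.6 = 113.1 mmol/L.

113 mmol/L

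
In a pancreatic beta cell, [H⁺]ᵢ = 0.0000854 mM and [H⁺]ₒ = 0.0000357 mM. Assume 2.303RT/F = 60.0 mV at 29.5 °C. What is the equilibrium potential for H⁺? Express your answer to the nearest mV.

-23 mV

E = (60.0/z) · log₁₀([H⁺]_out/[H⁺]_in) with z = +1.
= (60.0/1) · log₁₀(0.0000357/0.0000854) = 60.00 · log₁₀(0.418)
= 60.00 · (-0.3788) = -22.73 mV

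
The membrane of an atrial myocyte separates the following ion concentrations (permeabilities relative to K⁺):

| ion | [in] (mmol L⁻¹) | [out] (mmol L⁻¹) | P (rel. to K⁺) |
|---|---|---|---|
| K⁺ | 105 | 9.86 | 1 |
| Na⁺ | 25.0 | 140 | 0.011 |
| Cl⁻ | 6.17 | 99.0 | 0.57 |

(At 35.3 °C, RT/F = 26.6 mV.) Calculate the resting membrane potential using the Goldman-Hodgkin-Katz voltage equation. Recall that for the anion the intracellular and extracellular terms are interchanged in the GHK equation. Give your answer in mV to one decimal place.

-63.4 mV

Vm = 26.6 · ln[(Σ P·[cation]ₒ + Σ P·[anion]ᵢ) / (Σ P·[cation]ᵢ + Σ P·[anion]ₒ)]
Numerator = 1×9.86 + 0.011×140 + 0.57×6.17 = 14.92
Denominator = 1×105 + 0.011×25.0 + 0.57×99.0 = 161.7
Vm = 26.6 · ln(0.092248) = 26.6 × (-2.3833) = -63.40 mV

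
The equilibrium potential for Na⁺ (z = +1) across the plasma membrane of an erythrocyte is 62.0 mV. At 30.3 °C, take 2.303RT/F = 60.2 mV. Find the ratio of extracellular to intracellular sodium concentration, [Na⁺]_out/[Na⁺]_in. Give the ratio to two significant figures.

log₁₀([out]/[in]) = E·z/(60.2) = 62.0 × 1 / 60.2 = 1.0299
[out]/[in] = 10^(1.0299) = 10.71

11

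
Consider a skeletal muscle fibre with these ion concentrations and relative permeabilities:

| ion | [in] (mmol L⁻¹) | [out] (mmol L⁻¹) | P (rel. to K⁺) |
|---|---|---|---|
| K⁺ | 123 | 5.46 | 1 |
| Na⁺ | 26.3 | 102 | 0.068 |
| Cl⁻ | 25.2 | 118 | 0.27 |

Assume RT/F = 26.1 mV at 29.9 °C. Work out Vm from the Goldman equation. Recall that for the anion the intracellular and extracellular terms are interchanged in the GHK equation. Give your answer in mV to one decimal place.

Vm = 26.1 · ln[(Σ P·[cation]ₒ + Σ P·[anion]ᵢ) / (Σ P·[cation]ᵢ + Σ P·[anion]ₒ)]
Numerator = 1×5.46 + 0.068×102 + 0.27×25.2 = 19.2
Denominator = 1×123 + 0.068×26.3 + 0.27×118 = 156.6
Vm = 26.1 · ln(0.12257) = 26.1 × (-2.0991) = -54.79 mV

-54.8 mV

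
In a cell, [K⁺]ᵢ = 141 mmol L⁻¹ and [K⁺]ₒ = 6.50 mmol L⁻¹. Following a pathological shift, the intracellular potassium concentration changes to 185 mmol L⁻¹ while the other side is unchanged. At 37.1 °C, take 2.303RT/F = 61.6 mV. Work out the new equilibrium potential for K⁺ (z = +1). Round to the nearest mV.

-90 mV

After the shift: [K⁺]_out = 6.50, [K⁺]_in = 185 mmol L⁻¹.
E_new = (61.6/1)·log₁₀(6.50/185) = 61.60 · (-1.4543) = -89.58 mV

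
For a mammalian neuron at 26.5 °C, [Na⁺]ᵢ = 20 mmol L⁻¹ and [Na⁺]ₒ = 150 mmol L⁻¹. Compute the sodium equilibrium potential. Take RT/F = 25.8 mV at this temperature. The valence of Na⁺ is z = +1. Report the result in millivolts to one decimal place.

E = (25.8/z) · ln([Na⁺]_out/[Na⁺]_in) with z = +1.
= (25.8/1) · ln(150/20) = 25.80 · ln(7.5)
= 25.80 · (2.0149) = 51.98 mV

52.0 mV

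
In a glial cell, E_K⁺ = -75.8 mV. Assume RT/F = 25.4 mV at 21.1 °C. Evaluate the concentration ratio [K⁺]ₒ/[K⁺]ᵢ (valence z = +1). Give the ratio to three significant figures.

ln([out]/[in]) = E·z/(25.4) = -75.8 × 1 / 25.4 = -2.9843
[out]/[in] = e^(-2.9843) = 0.05058

0.0506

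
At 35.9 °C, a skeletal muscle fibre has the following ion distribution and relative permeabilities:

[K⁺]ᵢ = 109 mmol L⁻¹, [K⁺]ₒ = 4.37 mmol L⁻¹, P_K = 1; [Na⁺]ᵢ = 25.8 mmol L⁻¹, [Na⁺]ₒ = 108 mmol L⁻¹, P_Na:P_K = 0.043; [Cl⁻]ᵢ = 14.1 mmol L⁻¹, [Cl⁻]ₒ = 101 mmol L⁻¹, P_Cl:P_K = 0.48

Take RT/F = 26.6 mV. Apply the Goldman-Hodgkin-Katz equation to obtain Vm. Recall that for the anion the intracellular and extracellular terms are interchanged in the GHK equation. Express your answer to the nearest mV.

-61 mV

Vm = 26.6 · ln[(Σ P·[cation]ₒ + Σ P·[anion]ᵢ) / (Σ P·[cation]ᵢ + Σ P·[anion]ₒ)]
Numerator = 1×4.37 + 0.043×108 + 0.48×14.1 = 15.78
Denominator = 1×109 + 0.043×25.8 + 0.48×101 = 158.6
Vm = 26.6 · ln(0.099515) = 26.6 × (-2.3074) = -61.38 mV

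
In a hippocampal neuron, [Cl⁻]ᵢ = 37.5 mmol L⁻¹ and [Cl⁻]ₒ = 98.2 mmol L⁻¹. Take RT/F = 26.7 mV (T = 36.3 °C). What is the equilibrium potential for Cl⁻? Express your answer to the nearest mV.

-26 mV

E = (26.7/z) · ln([Cl⁻]_out/[Cl⁻]_in) with z = -1.
For an anion, dividing by z = -1 reverses the sign.
= (26.7/-1) · ln(98.2/37.5) = -26.70 · ln(2.619)
= -26.70 · (0.9627) = -25.70 mV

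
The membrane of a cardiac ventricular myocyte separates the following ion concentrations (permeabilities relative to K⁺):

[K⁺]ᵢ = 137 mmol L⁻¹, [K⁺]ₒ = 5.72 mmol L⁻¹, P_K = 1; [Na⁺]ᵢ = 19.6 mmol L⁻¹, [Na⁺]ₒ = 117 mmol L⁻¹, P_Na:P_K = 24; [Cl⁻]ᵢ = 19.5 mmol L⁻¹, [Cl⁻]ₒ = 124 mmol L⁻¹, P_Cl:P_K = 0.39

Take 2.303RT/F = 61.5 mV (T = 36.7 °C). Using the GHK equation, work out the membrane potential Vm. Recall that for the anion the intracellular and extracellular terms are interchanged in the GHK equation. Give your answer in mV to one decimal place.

39.0 mV

Vm = 61.5 · log₁₀[(Σ P·[cation]ₒ + Σ P·[anion]ᵢ) / (Σ P·[cation]ᵢ + Σ P·[anion]ₒ)]
Numerator = 1×5.72 + 24×117 + 0.39×19.5 = 2821
Denominator = 1×137 + 24×19.6 + 0.39×124 = 655.8
Vm = 61.5 · log₁₀(4.3024) = 61.5 × (0.6337) = 38.97 mV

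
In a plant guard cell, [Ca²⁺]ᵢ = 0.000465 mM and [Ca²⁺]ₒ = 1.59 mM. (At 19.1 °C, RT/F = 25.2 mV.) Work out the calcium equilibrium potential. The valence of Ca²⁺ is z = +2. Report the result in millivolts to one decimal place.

102.5 mV

E = (25.2/z) · ln([Ca²⁺]_out/[Ca²⁺]_in) with z = +2.
= (25.2/2) · ln(1.59/0.000465) = 12.60 · ln(3419)
= 12.60 · (8.1372) = 102.53 mV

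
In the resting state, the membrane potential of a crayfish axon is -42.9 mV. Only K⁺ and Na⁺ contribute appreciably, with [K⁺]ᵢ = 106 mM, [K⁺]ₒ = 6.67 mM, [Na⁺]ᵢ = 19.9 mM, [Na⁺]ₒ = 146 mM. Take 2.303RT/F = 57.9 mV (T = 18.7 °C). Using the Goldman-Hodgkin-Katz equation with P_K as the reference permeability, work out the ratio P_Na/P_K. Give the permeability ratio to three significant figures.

Let α = P_Na/P_K. GHK: Vm = 57.9·log₁₀[(Kₒ + α·Naₒ)/(Kᵢ + α·Naᵢ)].
10^(Vm/57.9) = 10^(-42.9/57.9) = 0.18158
So 0.18158·(Kᵢ + α·Naᵢ) = Kₒ + α·Naₒ → α = (0.18158·106.0 − 6.67) / (146.0 − 0.18158·19.9)
α = (19.25 − 6.67) / (146.0 − 3.613) = 12.58/142.4 = 0.08833

0.0883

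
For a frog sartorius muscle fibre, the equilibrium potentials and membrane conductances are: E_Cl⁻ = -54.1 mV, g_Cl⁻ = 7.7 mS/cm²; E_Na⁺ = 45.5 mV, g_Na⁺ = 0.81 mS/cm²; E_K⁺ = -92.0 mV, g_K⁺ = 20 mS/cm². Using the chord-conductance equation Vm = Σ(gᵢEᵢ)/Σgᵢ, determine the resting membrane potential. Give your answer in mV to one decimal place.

Σ gᵢEᵢ = 7.7·(-54.1) + 0.81·(45.5) + 20·(-92.0) = -2219.72
Σ gᵢ = 7.7 + 0.81 + 20 = 28.51
Vm = -2219.72 / 28.51 = -77.86 mV

-77.9 mV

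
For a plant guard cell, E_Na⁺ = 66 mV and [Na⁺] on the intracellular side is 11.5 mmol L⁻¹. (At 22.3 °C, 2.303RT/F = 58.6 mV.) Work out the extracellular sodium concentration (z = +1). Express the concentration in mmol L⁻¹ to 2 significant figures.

150 mmol L⁻¹

Nernst: E = (58.6/1) · log₁₀([out]/[in]), so log₁₀([out]/[in]) = 66.0 × 1 / 58.6 = 1.1263.
[out]/[in] = 10^(1.1263) = 13.37.
[out] = 13.37 × 11.5 = 153.8 mmol L⁻¹.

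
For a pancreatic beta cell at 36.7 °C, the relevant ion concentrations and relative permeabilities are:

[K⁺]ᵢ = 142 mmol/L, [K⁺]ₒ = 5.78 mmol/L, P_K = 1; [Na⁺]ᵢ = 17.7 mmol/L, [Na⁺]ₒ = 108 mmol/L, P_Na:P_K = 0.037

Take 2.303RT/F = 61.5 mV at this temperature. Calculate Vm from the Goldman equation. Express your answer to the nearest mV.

Vm = 61.5 · log₁₀[(Σ P·[cation]ₒ + Σ P·[anion]ᵢ) / (Σ P·[cation]ᵢ + Σ P·[anion]ₒ)]
Numerator = 1×5.78 + 0.037×108 = 9.776
Denominator = 1×142 + 0.037×17.7 = 142.7
Vm = 61.5 · log₁₀(0.068529) = 61.5 × (-1.1641) = -71.59 mV

-72 mV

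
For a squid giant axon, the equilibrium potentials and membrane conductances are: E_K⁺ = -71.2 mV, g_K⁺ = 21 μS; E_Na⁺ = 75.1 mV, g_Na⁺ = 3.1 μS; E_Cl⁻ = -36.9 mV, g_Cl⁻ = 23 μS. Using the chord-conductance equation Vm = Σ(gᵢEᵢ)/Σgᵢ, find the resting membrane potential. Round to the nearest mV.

Σ gᵢEᵢ = 21·(-71.2) + 3.1·(75.1) + 23·(-36.9) = -2111.09
Σ gᵢ = 21 + 3.1 + 23 = 47.1
Vm = -2111.09 / 47.1 = -44.82 mV

-45 mV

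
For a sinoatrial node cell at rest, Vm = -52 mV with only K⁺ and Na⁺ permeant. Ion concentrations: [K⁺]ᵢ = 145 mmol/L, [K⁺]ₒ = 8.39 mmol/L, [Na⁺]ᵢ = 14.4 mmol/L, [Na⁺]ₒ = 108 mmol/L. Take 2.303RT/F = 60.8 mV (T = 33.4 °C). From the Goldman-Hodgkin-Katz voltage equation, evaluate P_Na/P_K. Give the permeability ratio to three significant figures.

0.112

Let α = P_Na/P_K. GHK: Vm = 60.8·log₁₀[(Kₒ + α·Naₒ)/(Kᵢ + α·Naᵢ)].
10^(Vm/60.8) = 10^(-52.0/60.8) = 0.13955
So 0.13955·(Kᵢ + α·Naᵢ) = Kₒ + α·Naₒ → α = (0.13955·145.0 − 8.39) / (108.0 − 0.13955·14.4)
α = (20.24 − 8.39) / (108.0 − 2.01) = 11.85/106 = 0.1118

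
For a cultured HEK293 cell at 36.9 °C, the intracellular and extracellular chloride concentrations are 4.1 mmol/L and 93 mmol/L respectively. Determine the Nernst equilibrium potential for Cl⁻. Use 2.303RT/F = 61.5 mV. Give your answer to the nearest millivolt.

-83 mV

E = (61.5/z) · log₁₀([Cl⁻]_out/[Cl⁻]_in) with z = -1.
For an anion, dividing by z = -1 reverses the sign.
= (61.5/-1) · log₁₀(93/4.1) = -61.50 · log₁₀(22.68)
= -61.50 · (1.3557) = -83.38 mV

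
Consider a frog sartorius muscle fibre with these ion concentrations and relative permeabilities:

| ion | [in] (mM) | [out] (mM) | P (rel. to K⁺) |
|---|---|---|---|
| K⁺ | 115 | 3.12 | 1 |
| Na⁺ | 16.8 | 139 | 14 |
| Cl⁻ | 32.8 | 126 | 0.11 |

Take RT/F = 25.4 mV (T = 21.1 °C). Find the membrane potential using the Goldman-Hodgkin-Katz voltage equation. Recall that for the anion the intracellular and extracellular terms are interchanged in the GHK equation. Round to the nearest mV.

Vm = 25.4 · ln[(Σ P·[cation]ₒ + Σ P·[anion]ᵢ) / (Σ P·[cation]ᵢ + Σ P·[anion]ₒ)]
Numerator = 1×3.12 + 14×139 + 0.11×32.8 = 1953
Denominator = 1×115 + 14×16.8 + 0.11×126 = 364.1
Vm = 25.4 · ln(5.3638) = 25.4 × (1.6797) = 42.66 mV

43 mV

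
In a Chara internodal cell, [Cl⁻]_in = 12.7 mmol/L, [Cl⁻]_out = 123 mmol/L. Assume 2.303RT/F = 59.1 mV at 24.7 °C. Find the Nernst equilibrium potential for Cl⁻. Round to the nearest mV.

-58 mV

E = (59.1/z) · log₁₀([Cl⁻]_out/[Cl⁻]_in) with z = -1.
For an anion, dividing by z = -1 reverses the sign.
= (59.1/-1) · log₁₀(123/12.7) = -59.10 · log₁₀(9.685)
= -59.10 · (0.9861) = -58.28 mV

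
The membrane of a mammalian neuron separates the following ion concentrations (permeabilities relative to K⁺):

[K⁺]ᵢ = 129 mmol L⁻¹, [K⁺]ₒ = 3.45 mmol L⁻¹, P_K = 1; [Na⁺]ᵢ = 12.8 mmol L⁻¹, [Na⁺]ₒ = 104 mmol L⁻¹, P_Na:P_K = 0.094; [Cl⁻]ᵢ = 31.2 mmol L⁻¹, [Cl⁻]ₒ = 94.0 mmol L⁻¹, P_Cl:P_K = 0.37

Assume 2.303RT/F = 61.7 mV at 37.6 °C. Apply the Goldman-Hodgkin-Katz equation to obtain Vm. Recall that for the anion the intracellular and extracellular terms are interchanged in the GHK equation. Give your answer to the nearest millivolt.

Vm = 61.7 · log₁₀[(Σ P·[cation]ₒ + Σ P·[anion]ᵢ) / (Σ P·[cation]ᵢ + Σ P·[anion]ₒ)]
Numerator = 1×3.45 + 0.094×104 + 0.37×31.2 = 24.77
Denominator = 1×129 + 0.094×12.8 + 0.37×94.0 = 165
Vm = 61.7 · log₁₀(0.15014) = 61.7 × (-0.8235) = -50.81 mV

-51 mV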